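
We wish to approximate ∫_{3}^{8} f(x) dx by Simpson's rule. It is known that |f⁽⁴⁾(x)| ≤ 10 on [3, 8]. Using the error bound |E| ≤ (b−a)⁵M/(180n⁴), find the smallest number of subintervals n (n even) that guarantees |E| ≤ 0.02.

Need 31250/(180n⁴) ≤ 0.02.
n⁴ ≥ 31250/(180·0.02) = 8680.56 ⇒ n ≥ 9.6524, so the smallest even n is 10. (n must be even for Simpson's rule.)

10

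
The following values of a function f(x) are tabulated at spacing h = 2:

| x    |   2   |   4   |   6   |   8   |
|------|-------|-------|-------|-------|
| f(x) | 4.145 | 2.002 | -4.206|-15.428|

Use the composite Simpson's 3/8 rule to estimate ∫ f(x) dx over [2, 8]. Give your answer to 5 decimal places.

-13.42125

h = 2, n = 3.
(3h/8)·[y₀ + 3y₁ + 3y₂ + y₃] = 0.75·(-17.895) = -13.42125.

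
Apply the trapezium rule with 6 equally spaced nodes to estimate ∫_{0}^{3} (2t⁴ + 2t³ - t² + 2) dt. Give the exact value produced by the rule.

h = (3 − 0)/5 = 0.6.
Nodes t₀,…,t₅ = 0, 0.6, 1.2, 1.8, 2.4, 3.
f(t) = 2t⁴ + 2t³ - t² + 2: f₀=2, f₁=2.3312, f₂=8.1632, f₃=31.4192, f₄=90.2432, f₅=209.
(h/2)·[f₀ + 2f₁ + 2f₂ + 2f₃ + 2f₄ + f₅] = 0.3·(475.3136) = 142.59408.

142.59408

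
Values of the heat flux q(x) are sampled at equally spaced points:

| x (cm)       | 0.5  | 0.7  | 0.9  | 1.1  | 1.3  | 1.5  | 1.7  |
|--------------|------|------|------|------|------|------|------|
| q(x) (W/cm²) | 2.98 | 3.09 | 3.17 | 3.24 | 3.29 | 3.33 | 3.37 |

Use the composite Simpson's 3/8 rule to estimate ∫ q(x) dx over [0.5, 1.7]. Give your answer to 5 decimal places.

3.86025

h = 0.2, n = 6.
(3h/8)·[y₀ + 3y₁ + 3y₂ + 2y₃ + 3y₄ + 3y₅ + y₆] = 0.075·(51.47) = 3.86025.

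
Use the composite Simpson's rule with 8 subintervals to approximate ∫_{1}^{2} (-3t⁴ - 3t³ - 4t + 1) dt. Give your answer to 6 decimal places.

h = (2 − 1)/8 = 0.125.
Nodes t₀,…,t₈ = 1, 1.125, 1.25, 1.375, 1.5, 1.625, 1.75, 1.875, 2.
f(t) = -3t⁴ - 3t³ - 4t + 1: f₀=-9, f₁=-12.576904296875, f₂=-17.18359375, f₃=-23.022216796875, f₄=-30.3125, f₅=-39.291748046875, f₆=-50.21484375, f₇=-63.354248046875, f₈=-79.
(h/3)·[f₀ + 4f₁ + 2f₂ + 4f₃ + 2f₄ + 4f₅ + 2f₆ + 4f₇ + f₈] = 0.041667·(-836.40234375) = -34.850098.

-34.850098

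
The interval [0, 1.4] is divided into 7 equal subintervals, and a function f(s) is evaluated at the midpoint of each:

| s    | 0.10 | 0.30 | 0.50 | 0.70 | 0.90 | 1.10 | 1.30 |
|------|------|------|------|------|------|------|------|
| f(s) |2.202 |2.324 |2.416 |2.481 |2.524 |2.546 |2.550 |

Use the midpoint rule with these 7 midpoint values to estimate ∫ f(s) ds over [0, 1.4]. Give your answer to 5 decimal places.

h = 0.2, n = 7.
h·[y(m₁) + y(m₂) + y(m₃) + y(m₄) + y(m₅) + y(m₆) + y(m₇)] = 0.2·(17.043) = 3.40860.

3.40860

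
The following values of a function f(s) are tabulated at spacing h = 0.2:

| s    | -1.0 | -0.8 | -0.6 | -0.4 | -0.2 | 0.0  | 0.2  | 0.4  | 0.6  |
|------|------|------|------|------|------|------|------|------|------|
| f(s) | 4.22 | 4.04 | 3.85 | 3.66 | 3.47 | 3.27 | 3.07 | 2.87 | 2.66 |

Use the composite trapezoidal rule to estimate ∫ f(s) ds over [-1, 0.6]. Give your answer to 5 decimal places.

h = 0.2, n = 8.
(h/2)·[y₀ + 2y₁ + 2y₂ + 2y₃ + 2y₄ + 2y₅ + 2y₆ + 2y₇ + y₈] = 0.1·(55.34) = 5.53400.

5.53400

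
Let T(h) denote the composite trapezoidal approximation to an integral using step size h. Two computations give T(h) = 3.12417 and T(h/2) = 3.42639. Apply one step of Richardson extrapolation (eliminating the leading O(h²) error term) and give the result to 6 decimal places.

R = (4·T(h/2) − T(h)) / 3 = (4·3.42639 − 3.12417)/3 = (10.58139)/3 = 3.527130.

3.527130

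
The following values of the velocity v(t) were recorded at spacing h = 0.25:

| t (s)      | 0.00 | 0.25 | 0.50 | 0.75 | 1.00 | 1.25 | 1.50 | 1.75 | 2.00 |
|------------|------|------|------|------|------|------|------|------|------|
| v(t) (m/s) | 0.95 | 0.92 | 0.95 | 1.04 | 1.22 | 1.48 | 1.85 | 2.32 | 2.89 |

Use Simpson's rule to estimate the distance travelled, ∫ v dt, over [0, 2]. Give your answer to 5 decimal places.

h = 0.25, n = 8.
(h/3)·[y₀ + 4y₁ + 2y₂ + 4y₃ + 2y₄ + 4y₅ + 2y₆ + 4y₇ + y₈] = 0.083333·(34.92) = 2.91000.

2.91000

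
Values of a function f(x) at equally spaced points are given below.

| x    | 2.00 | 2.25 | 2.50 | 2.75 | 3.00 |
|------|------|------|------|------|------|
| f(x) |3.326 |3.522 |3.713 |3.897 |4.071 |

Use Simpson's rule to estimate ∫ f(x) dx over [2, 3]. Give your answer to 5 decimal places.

h = 0.25, n = 4.
(h/3)·[y₀ + 4y₁ + 2y₂ + 4y₃ + y₄] = 0.083333·(44.499) = 3.70825.

3.70825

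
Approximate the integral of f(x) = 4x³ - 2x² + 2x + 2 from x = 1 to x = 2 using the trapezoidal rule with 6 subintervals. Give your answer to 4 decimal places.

h = (2 − 1)/6 = 0.166667.
Nodes x₀,…,x₆ = 1, 1.166667, 1.333333, 1.5, 1.666667, 1.833333, 2.
f(x) = 4x³ - 2x² + 2x + 2: f₀=6, f₁=7.962963, f₂=10.592593, f₃=14, f₄=18.296296, f₅=23.592593, f₆=30.
(h/2)·[f₀ + 2f₁ + 2f₂ + 2f₃ + 2f₄ + 2f₅ + f₆] = 0.083333·(184.888889) = 15.4074.

15.4074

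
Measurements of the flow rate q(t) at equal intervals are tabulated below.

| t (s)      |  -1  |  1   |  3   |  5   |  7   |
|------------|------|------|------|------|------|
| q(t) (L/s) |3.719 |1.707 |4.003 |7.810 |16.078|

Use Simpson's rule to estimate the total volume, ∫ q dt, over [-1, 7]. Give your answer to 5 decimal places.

h = 2, n = 4.
(h/3)·[y₀ + 4y₁ + 2y₂ + 4y₃ + y₄] = 0.666667·(65.871) = 43.91400.

43.91400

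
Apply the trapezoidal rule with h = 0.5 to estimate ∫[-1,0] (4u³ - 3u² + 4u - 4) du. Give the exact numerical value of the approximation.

h = (0 − (-1))/2 = 0.5.
Nodes u₀,…,u₂ = -1, -0.5, 0.
f(u) = 4u³ - 3u² + 4u - 4: f₀=-15, f₁=-7.25, f₂=-4.
(h/2)·[f₀ + 2f₁ + f₂] = 0.25·(-33.5) = -8.375.

-8.375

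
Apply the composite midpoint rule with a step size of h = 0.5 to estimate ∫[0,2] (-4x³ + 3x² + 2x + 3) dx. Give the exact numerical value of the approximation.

h = (2 − 0)/4 = 0.5.
Midpoints m₁,…,m₄ = 0.25, 0.75, 1.25, 1.75.
f(m₁)=3.625, f(m₂)=4.5, f(m₃)=2.375, f(m₄)=-5.75.
h·[f(m₁) + f(m₂) + f(m₃) + f(m₄)] = 0.5·(4.75) = 2.375.

2.375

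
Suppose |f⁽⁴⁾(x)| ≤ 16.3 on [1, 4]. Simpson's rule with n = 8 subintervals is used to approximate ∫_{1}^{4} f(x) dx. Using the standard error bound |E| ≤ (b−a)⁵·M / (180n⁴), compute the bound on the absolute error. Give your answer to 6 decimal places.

|E| ≤ (3)⁵·16.3 / (180·8⁴) = 3960.9/737280 = 0.005372.

0.005372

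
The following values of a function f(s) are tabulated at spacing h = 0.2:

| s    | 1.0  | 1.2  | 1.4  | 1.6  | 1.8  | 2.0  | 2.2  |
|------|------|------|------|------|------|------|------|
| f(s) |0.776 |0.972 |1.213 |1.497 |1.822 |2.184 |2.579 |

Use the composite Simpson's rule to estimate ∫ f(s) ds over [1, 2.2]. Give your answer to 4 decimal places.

h = 0.2, n = 6.
(h/3)·[y₀ + 4y₁ + 2y₂ + 4y₃ + 2y₄ + 4y₅ + y₆] = 0.066667·(28.037) = 1.8691.

1.8691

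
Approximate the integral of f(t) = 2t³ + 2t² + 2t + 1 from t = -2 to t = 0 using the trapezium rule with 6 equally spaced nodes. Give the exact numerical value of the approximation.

-4.88

h = (0 − (-2))/5 = 0.4.
Nodes t₀,…,t₅ = -2, -1.6, -1.2, -0.8, -0.4, 0.
f(t) = 2t³ + 2t² + 2t + 1: f₀=-11, f₁=-5.272, f₂=-1.976, f₃=-0.344, f₄=0.392, f₅=1.
(h/2)·[f₀ + 2f₁ + 2f₂ + 2f₃ + 2f₄ + f₅] = 0.2·(-24.4) = -4.88.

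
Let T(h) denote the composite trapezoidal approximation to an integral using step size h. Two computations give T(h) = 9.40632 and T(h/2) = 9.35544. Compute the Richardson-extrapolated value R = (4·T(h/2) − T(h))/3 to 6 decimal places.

9.338480

R = (4·T(h/2) − T(h)) / 3 = (4·9.35544 − 9.40632)/3 = (28.01544)/3 = 9.338480.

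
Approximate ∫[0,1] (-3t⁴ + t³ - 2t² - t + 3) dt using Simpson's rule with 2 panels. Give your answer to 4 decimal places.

1.4583

h = (1 − 0)/2 = 0.5.
Nodes t₀,…,t₂ = 0, 0.5, 1.
f(t) = -3t⁴ + t³ - 2t² - t + 3: f₀=3, f₁=1.9375, f₂=-2.
(h/3)·[f₀ + 4f₁ + f₂] = 0.166667·(8.75) = 1.4583.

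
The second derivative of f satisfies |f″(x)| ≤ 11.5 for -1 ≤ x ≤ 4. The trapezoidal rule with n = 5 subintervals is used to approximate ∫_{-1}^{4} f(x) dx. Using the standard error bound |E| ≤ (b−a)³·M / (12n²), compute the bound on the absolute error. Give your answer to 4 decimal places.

|E| ≤ (5)³·11.5 / (12·5²) = 1437.5/300 = 4.7917.

4.7917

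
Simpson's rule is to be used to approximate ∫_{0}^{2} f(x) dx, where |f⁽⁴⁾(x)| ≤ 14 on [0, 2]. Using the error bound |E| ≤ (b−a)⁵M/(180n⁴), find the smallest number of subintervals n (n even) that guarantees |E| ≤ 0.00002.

20

Need 448/(180n⁴) ≤ 0.00002.
n⁴ ≥ 448/(180·0.00002) = 124444 ⇒ n ≥ 18.7821, so the smallest even n is 20. (n must be even for Simpson's rule.)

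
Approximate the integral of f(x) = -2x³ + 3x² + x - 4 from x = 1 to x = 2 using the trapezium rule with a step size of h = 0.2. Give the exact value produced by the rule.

-3.04

h = (2 − 1)/5 = 0.2.
Nodes x₀,…,x₅ = 1, 1.2, 1.4, 1.6, 1.8, 2.
f(x) = -2x³ + 3x² + x - 4: f₀=-2, f₁=-1.936, f₂=-2.208, f₃=-2.912, f₄=-4.144, f₅=-6.
(h/2)·[f₀ + 2f₁ + 2f₂ + 2f₃ + 2f₄ + f₅] = 0.1·(-30.4) = -3.04.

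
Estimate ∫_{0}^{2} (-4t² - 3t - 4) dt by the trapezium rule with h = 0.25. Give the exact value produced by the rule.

h = (2 − 0)/8 = 0.25.
Nodes t₀,…,t₈ = 0, 0.25, 0.5, 0.75, 1, 1.25, 1.5, 1.75, 2.
f(t) = -4t² - 3t - 4: f₀=-4, f₁=-5, f₂=-6.5, f₃=-8.5, f₄=-11, f₅=-14, f₆=-17.5, f₇=-21.5, f₈=-26.
(h/2)·[f₀ + 2f₁ + 2f₂ + 2f₃ + 2f₄ + 2f₅ + 2f₆ + 2f₇ + f₈] = 0.125·(-198) = -24.75.

-24.75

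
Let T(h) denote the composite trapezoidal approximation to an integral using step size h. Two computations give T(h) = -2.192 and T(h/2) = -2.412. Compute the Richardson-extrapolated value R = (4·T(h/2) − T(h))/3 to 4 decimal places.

R = (4·T(h/2) − T(h)) / 3 = (4·(-2.412) − (-2.192))/3 = (-7.456)/3 = -2.4853.

-2.4853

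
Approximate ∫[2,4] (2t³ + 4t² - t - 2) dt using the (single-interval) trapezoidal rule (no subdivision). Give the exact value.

214

T = (b−a)/2 · [f(2) + f(4)] = 1·[28 + 186] = 214.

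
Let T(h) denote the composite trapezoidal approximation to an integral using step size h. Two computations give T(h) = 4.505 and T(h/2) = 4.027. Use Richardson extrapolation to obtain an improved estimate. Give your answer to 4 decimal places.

3.8677

R = (4·T(h/2) − T(h)) / 3 = (4·4.027 − 4.505)/3 = (11.603)/3 = 3.8677.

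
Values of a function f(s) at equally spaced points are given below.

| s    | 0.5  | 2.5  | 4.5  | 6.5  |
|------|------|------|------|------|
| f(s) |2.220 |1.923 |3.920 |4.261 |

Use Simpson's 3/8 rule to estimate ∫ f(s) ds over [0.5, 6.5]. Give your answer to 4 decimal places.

h = 2, n = 3.
(3h/8)·[y₀ + 3y₁ + 3y₂ + y₃] = 0.75·(24.010) = 18.0075.

18.0075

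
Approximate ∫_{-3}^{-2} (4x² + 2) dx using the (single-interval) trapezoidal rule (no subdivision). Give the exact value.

28

T = (b−a)/2 · [f(-3) + f(-2)] = 0.5·[38 + 18] = 28.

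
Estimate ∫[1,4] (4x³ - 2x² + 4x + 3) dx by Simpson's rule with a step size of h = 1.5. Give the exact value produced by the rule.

252

h = (4 − 1)/2 = 1.5.
Nodes x₀,…,x₂ = 1, 2.5, 4.
f(x) = 4x³ - 2x² + 4x + 3: f₀=9, f₁=63, f₂=243.
(h/3)·[f₀ + 4f₁ + f₂] = 0.5·(504) = 252.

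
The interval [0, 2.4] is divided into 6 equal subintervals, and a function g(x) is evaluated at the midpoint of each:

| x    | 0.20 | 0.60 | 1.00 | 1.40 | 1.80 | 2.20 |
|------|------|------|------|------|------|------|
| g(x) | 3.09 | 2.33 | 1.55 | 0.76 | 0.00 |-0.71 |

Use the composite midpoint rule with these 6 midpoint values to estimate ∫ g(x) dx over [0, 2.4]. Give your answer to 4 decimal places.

2.8080

h = 0.4, n = 6.
h·[y(m₁) + y(m₂) + y(m₃) + y(m₄) + y(m₅) + y(m₆)] = 0.4·(7.02) = 2.8080.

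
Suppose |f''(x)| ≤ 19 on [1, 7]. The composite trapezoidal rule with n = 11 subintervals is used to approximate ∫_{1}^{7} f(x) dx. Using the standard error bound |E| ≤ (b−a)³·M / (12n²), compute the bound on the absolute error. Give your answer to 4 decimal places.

|E| ≤ (6)³·19 / (12·11²) = 4104/1452 = 2.8264.

2.8264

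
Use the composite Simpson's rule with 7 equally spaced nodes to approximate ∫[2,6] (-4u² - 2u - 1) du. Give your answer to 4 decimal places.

-313.3333

h = (6 − 2)/6 = 0.666667.
Nodes u₀,…,u₆ = 2, 2.666667, 3.333333, 4, 4.666667, 5.333333, 6.
f(u) = -4u² - 2u - 1: f₀=-21, f₁=-34.777778, f₂=-52.111111, f₃=-73, f₄=-97.444444, f₅=-125.444444, f₆=-157.
(h/3)·[f₀ + 4f₁ + 2f₂ + 4f₃ + 2f₄ + 4f₅ + f₆] = 0.222222·(-1410) = -313.3333.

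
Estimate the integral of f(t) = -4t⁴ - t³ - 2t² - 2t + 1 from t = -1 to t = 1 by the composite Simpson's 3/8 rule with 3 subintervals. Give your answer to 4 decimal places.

-1.4074

h = (1 − (-1))/3 = 0.666667.
Nodes t₀,…,t₃ = -1, -0.333333, 0.333333, 1.
f(t) = -4t⁴ - t³ - 2t² - 2t + 1: f₀=-2, f₁=1.432099, f₂=0.024691, f₃=-8.
(3h/8)·[f₀ + 3f₁ + 3f₂ + f₃] = 0.25·(-5.629630) = -1.4074.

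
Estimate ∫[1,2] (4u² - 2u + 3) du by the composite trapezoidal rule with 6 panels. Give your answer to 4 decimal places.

9.3519

h = (2 − 1)/6 = 0.166667.
Nodes u₀,…,u₆ = 1, 1.166667, 1.333333, 1.5, 1.666667, 1.833333, 2.
f(u) = 4u² - 2u + 3: f₀=5, f₁=6.111111, f₂=7.444444, f₃=9, f₄=10.777778, f₅=12.777778, f₆=15.
(h/2)·[f₀ + 2f₁ + 2f₂ + 2f₃ + 2f₄ + 2f₅ + f₆] = 0.083333·(112.222222) = 9.3519.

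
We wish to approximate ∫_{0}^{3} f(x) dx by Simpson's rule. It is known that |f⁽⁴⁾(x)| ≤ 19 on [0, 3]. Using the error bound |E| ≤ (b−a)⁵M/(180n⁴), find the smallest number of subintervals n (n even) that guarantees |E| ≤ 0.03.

6

Need 4617/(180n⁴) ≤ 0.03.
n⁴ ≥ 4617/(180·0.03) = 855 ⇒ n ≥ 5.4074, so the smallest even n is 6. (n must be even for Simpson's rule.)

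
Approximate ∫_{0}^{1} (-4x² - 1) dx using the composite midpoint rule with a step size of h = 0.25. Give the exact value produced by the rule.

h = (1 − 0)/4 = 0.25.
Midpoints m₁,…,m₄ = 0.125, 0.375, 0.625, 0.875.
f(m₁)=-1.0625, f(m₂)=-1.5625, f(m₃)=-2.5625, f(m₄)=-4.0625.
h·[f(m₁) + f(m₂) + f(m₃) + f(m₄)] = 0.25·(-9.25) = -2.3125.

-2.3125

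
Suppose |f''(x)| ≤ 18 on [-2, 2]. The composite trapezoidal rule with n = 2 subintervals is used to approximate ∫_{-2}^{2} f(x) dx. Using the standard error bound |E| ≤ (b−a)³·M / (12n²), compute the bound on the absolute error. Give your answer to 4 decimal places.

|E| ≤ (4)³·18 / (12·2²) = 1152/48 = 24.0000.

24.0000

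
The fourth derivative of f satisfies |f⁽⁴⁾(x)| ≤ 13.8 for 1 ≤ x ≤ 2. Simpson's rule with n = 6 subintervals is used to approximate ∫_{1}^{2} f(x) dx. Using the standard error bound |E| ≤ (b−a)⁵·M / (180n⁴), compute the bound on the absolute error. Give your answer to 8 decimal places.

|E| ≤ (1)⁵·13.8 / (180·6⁴) = 13.8/233280 = 0.00005916.

0.00005916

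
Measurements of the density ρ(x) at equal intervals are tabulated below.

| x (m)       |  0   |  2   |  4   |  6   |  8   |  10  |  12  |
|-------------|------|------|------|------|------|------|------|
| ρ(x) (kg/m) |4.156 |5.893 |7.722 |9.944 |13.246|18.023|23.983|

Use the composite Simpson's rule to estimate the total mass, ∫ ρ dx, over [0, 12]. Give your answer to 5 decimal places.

h = 2, n = 6.
(h/3)·[y₀ + 4y₁ + 2y₂ + 4y₃ + 2y₄ + 4y₅ + y₆] = 0.666667·(205.515) = 137.01000.

137.01000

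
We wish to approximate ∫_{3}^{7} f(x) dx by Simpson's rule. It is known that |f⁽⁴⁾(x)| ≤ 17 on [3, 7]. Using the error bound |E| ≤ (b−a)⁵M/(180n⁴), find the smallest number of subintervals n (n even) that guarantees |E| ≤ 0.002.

16

Need 17408/(180n⁴) ≤ 0.002.
n⁴ ≥ 17408/(180·0.002) = 48355.6 ⇒ n ≥ 14.8290, so the smallest even n is 16. (n must be even for Simpson's rule.)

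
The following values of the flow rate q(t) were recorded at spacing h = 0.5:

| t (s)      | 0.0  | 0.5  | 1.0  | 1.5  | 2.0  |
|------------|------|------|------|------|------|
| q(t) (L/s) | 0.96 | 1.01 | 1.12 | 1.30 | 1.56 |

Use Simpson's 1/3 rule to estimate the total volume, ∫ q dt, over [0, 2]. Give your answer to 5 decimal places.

h = 0.5, n = 4.
(h/3)·[y₀ + 4y₁ + 2y₂ + 4y₃ + y₄] = 0.166667·(14.00) = 2.33333.

2.33333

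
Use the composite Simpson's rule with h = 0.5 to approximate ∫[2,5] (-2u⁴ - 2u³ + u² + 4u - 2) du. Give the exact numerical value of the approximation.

h = (5 − 2)/6 = 0.5.
Nodes u₀,…,u₆ = 2, 2.5, 3, 3.5, 4, 4.5, 5.
f(u) = -2u⁴ - 2u³ + u² + 4u - 2: f₀=-38, f₁=-95.125, f₂=-197, f₃=-361.625, f₄=-610, f₅=-966.125, f₆=-1457.
(h/3)·[f₀ + 4f₁ + 2f₂ + 4f₃ + 2f₄ + 4f₅ + f₆] = 0.166667·(-8800.5) = -1466.75.

-1466.75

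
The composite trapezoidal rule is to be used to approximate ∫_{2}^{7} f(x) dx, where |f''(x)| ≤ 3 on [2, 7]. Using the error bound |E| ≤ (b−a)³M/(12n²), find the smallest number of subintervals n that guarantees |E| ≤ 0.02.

40

Need 375/(12n²) ≤ 0.02.
n² ≥ 375/(12·0.02) = 1562.5 ⇒ n ≥ 39.5285, so the smallest n is 40.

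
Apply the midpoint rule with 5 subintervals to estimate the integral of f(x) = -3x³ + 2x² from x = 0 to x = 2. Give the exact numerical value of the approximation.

-6.48

h = (2 − 0)/5 = 0.4.
Midpoints m₁,…,m₅ = 0.2, 0.6, 1, 1.4, 1.8.
f(m₁)=0.056, f(m₂)=0.072, f(m₃)=-1, f(m₄)=-4.312, f(m₅)=-11.016.
h·[f(m₁) + f(m₂) + f(m₃) + f(m₄) + f(m₅)] = 0.4·(-16.2) = -6.48.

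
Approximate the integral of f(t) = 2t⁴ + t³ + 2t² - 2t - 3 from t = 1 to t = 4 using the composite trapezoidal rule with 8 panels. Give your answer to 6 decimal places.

h = (4 − 1)/8 = 0.375.
Nodes t₀,…,t₈ = 1, 1.375, 1.75, 2.125, 2.5, 2.875, 3.25, 3.625, 4.
f(t) = 2t⁴ + t³ + 2t² - 2t - 3: f₀=0, f₁=7.77978515625, f₂=23.7421875, f₃=52.15869140625, f₄=98.25, f₅=168.18603515625, f₆=269.0859375, f₇=409.01806640625, f₈=597.
(h/2)·[f₀ + 2f₁ + 2f₂ + 2f₃ + 2f₄ + 2f₅ + 2f₆ + 2f₇ + f₈] = 0.1875·(2653.44140625) = 497.520264.

497.520264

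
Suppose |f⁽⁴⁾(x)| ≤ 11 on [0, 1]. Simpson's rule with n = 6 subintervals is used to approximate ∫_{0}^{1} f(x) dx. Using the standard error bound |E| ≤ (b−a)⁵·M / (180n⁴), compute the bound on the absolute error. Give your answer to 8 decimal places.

|E| ≤ (1)⁵·11 / (180·6⁴) = 11/233280 = 0.00004715.

0.00004715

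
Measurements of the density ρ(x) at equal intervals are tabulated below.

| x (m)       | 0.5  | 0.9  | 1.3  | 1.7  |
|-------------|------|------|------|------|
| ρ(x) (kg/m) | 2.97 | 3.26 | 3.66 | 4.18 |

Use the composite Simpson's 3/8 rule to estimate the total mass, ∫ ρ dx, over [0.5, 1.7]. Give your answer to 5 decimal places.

h = 0.4, n = 3.
(3h/8)·[y₀ + 3y₁ + 3y₂ + y₃] = 0.15·(27.91) = 4.18650.

4.18650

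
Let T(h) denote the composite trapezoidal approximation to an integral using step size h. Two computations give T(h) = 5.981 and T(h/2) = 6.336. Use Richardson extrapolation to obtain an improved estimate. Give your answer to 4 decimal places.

R = (4·T(h/2) − T(h)) / 3 = (4·6.336 − 5.981)/3 = (19.363)/3 = 6.4543.

6.4543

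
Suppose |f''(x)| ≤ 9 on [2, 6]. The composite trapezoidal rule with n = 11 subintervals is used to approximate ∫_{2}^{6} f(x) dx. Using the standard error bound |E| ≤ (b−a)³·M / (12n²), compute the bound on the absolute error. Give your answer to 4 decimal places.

|E| ≤ (4)³·9 / (12·11²) = 576/1452 = 0.3967.

0.3967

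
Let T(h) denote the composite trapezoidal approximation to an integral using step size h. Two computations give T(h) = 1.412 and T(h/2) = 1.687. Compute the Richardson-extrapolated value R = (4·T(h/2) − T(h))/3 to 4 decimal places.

R = (4·T(h/2) − T(h)) / 3 = (4·1.687 − 1.412)/3 = (5.336)/3 = 1.7787.

1.7787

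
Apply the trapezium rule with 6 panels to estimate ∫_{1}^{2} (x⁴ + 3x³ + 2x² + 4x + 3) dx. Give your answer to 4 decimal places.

31.2532

h = (2 − 1)/6 = 0.166667.
Nodes x₀,…,x₆ = 1, 1.166667, 1.333333, 1.5, 1.666667, 1.833333, 2.
f(x) = x⁴ + 3x³ + 2x² + 4x + 3: f₀=13, f₁=17.005401, f₂=22.160494, f₃=28.6875, f₄=36.827160, f₅=46.838735, f₆=59.
(h/2)·[f₀ + 2f₁ + 2f₂ + 2f₃ + 2f₄ + 2f₅ + f₆] = 0.083333·(375.038580) = 31.2532.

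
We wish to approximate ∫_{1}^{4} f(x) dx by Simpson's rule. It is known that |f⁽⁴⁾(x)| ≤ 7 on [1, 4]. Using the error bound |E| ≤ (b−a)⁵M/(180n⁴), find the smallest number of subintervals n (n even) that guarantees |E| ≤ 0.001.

10

Need 1701/(180n⁴) ≤ 0.001.
n⁴ ≥ 1701/(180·0.001) = 9450 ⇒ n ≥ 9.8596, so the smallest even n is 10. (n must be even for Simpson's rule.)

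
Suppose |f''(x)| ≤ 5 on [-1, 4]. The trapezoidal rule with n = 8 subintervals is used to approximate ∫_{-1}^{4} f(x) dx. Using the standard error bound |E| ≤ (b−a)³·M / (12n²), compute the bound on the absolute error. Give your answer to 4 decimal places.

|E| ≤ (5)³·5 / (12·8²) = 625/768 = 0.8138.

0.8138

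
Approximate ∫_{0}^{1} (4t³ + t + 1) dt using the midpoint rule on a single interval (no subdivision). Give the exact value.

2

M = (b−a)·f(0.5) = 1·(2) = 2.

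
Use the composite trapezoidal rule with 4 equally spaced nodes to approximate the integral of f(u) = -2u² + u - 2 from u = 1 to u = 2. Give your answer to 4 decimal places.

h = (2 − 1)/3 = 0.333333.
Nodes u₀,…,u₃ = 1, 1.333333, 1.666667, 2.
f(u) = -2u² + u - 2: f₀=-3, f₁=-4.222222, f₂=-5.888889, f₃=-8.
(h/2)·[f₀ + 2f₁ + 2f₂ + f₃] = 0.166667·(-31.222222) = -5.2037.

-5.2037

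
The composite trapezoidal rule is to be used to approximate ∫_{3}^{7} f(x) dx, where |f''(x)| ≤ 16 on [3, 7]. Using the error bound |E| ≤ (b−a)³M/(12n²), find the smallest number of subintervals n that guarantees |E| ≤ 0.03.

Need 1024/(12n²) ≤ 0.03.
n² ≥ 1024/(12·0.03) = 2844.44 ⇒ n ≥ 53.3333, so the smallest n is 54.

54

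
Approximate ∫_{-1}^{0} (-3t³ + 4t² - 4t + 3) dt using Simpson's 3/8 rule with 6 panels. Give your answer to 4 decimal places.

7.0833

h = (0 − (-1))/6 = 0.166667.
Nodes t₀,…,t₆ = -1, -0.833333, -0.666667, -0.5, -0.333333, -0.166667, 0.
f(t) = -3t³ + 4t² - 4t + 3: f₀=14, f₁=10.847222, f₂=8.333333, f₃=6.375, f₄=4.888889, f₅=3.791667, f₆=3.
(3h/8)·[f₀ + 3f₁ + 3f₂ + 2f₃ + 3f₄ + 3f₅ + f₆] = 0.0625·(113.333333) = 7.0833.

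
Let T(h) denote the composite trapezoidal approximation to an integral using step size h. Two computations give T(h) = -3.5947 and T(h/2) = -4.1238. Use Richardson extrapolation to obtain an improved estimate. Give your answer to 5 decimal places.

R = (4·T(h/2) − T(h)) / 3 = (4·(-4.1238) − (-3.5947))/3 = (-12.9005)/3 = -4.30017.

-4.30017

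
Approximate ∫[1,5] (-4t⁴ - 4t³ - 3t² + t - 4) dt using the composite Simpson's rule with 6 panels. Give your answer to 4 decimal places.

-3251.6214

h = (5 − 1)/6 = 0.666667.
Nodes t₀,…,t₆ = 1, 1.666667, 2.333333, 3, 3.666667, 4.333333, 5.
f(t) = -4t⁴ - 4t³ - 3t² + t - 4: f₀=-14, f₁=-60.049383, f₂=-187.382716, f₃=-460, f₄=-960.864198, f₅=-1791.901235, f₆=-3074.
(h/3)·[f₀ + 4f₁ + 2f₂ + 4f₃ + 2f₄ + 4f₅ + f₆] = 0.222222·(-14632.296296) = -3251.6214.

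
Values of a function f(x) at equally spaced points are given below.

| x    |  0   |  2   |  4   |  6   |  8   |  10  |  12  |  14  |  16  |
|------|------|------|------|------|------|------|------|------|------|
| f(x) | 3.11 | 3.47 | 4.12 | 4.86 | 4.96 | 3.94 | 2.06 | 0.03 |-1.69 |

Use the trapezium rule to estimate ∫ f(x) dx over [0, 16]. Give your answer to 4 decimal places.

h = 2, n = 8.
(h/2)·[y₀ + 2y₁ + 2y₂ + 2y₃ + 2y₄ + 2y₅ + 2y₆ + 2y₇ + y₈] = 1·(48.30) = 48.3000.

48.3000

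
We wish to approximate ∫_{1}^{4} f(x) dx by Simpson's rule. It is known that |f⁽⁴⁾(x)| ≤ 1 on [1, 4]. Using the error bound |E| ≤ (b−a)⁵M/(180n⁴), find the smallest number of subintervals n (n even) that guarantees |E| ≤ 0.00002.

18

Need 243/(180n⁴) ≤ 0.00002.
n⁴ ≥ 243/(180·0.00002) = 67500 ⇒ n ≥ 16.1185, so the smallest even n is 18. (n must be even for Simpson's rule.)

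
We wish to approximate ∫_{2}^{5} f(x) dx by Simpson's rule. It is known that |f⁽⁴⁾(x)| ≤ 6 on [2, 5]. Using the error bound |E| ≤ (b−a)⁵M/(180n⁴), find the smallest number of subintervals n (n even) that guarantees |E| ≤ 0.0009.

10

Need 1458/(180n⁴) ≤ 0.0009.
n⁴ ≥ 1458/(180·0.0009) = 9000 ⇒ n ≥ 9.7400, so the smallest even n is 10. (n must be even for Simpson's rule.)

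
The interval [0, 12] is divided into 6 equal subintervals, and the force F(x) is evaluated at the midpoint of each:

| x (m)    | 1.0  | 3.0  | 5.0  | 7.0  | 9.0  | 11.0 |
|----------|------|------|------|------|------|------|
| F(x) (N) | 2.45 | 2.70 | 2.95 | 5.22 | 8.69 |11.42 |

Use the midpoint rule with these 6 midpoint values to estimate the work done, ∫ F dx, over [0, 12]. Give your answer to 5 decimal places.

h = 2, n = 6.
h·[y(m₁) + y(m₂) + y(m₃) + y(m₄) + y(m₅) + y(m₆)] = 2·(33.43) = 66.86000.

66.86000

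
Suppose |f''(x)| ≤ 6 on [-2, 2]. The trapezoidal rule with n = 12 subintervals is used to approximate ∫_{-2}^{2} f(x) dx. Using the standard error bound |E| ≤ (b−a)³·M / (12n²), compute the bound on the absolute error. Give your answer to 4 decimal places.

0.2222

|E| ≤ (4)³·6 / (12·12²) = 384/1728 = 0.2222.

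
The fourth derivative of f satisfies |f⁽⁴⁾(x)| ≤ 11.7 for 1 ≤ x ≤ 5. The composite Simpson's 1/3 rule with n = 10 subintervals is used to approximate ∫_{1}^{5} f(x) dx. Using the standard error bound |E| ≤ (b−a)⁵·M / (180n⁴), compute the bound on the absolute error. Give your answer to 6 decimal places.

|E| ≤ (4)⁵·11.7 / (180·10⁴) = 11980.8/1800000 = 0.006656.

0.006656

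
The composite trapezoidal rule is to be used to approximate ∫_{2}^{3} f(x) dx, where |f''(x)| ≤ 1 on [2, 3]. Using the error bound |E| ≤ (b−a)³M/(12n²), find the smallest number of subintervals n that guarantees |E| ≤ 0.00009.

Need 1/(12n²) ≤ 0.00009.
n² ≥ 1/(12·0.00009) = 925.926 ⇒ n ≥ 30.4290, so the smallest n is 31.

31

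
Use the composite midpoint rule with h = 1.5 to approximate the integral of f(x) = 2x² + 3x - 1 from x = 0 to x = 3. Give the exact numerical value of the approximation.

27.375

h = (3 − 0)/2 = 1.5.
Midpoints m₁,…,m₂ = 0.75, 2.25.
f(m₁)=2.375, f(m₂)=15.875.
h·[f(m₁) + f(m₂)] = 1.5·(18.25) = 27.375.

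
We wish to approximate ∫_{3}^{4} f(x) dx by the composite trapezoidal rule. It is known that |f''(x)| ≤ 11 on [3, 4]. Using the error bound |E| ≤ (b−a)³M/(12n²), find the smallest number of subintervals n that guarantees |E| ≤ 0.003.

18

Need 11/(12n²) ≤ 0.003.
n² ≥ 11/(12·0.003) = 305.556 ⇒ n ≥ 17.4801, so the smallest n is 18.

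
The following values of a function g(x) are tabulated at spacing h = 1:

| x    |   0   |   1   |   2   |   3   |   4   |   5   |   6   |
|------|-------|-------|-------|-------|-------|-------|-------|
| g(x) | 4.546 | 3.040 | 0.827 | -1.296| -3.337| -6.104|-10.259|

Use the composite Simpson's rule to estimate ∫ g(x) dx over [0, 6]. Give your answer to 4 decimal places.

-9.3910

h = 1, n = 6.
(h/3)·[y₀ + 4y₁ + 2y₂ + 4y₃ + 2y₄ + 4y₅ + y₆] = 0.333333·(-28.173) = -9.3910.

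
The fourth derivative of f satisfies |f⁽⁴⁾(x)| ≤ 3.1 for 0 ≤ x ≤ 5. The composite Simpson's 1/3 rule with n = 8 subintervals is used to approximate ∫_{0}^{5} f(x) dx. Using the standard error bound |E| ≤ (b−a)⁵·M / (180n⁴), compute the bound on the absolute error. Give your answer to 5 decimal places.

|E| ≤ (5)⁵·3.1 / (180·8⁴) = 9687.5/737280 = 0.01314.

0.01314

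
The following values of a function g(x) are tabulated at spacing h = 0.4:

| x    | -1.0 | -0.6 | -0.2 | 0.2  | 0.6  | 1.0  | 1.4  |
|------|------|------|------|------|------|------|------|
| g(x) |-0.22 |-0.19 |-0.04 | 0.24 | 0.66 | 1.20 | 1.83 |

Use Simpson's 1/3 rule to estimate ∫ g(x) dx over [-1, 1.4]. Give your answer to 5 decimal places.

1.04667

h = 0.4, n = 6.
(h/3)·[y₀ + 4y₁ + 2y₂ + 4y₃ + 2y₄ + 4y₅ + y₆] = 0.133333·(7.85) = 1.04667.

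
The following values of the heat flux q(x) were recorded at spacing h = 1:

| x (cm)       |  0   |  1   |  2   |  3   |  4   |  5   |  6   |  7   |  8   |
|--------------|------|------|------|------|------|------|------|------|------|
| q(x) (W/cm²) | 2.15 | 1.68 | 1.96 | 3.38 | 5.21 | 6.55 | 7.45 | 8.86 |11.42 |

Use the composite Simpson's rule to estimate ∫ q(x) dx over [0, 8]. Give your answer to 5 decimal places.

41.56333

h = 1, n = 8.
(h/3)·[y₀ + 4y₁ + 2y₂ + 4y₃ + 2y₄ + 4y₅ + 2y₆ + 4y₇ + y₈] = 0.333333·(124.69) = 41.56333.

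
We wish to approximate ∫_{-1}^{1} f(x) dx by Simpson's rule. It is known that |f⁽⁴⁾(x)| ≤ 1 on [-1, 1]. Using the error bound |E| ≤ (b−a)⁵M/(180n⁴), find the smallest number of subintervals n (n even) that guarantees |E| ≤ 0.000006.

Need 32/(180n⁴) ≤ 0.000006.
n⁴ ≥ 32/(180·0.000006) = 29629.6 ⇒ n ≥ 13.1199, so the smallest even n is 14. (n must be even for Simpson's rule.)

14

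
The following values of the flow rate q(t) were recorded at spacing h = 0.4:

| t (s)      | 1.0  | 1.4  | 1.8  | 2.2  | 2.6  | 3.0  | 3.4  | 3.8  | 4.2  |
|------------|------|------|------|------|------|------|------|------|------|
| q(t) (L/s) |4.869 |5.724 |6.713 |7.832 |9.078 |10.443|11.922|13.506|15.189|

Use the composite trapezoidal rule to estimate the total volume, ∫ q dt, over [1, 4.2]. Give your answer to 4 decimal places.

h = 0.4, n = 8.
(h/2)·[y₀ + 2y₁ + 2y₂ + 2y₃ + 2y₄ + 2y₅ + 2y₆ + 2y₇ + y₈] = 0.2·(150.494) = 30.0988.

30.0988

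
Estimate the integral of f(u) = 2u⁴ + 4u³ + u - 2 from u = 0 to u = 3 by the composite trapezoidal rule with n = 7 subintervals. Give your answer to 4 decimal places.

181.6524

h = (3 − 0)/7 = 0.428571.
Nodes u₀,…,u₇ = 0, 0.428571, 0.857143, 1.285714, 1.714286, 2.142857, 2.571429, 3.
f(u) = 2u⁴ + 4u³ + u - 2: f₀=-2, f₁=-1.189088, f₂=2.455643, f₃=13.252395, f₄=37.138692, f₅=81.671387, f₆=156.026656, f₇=271.
(h/2)·[f₀ + 2f₁ + 2f₂ + 2f₃ + 2f₄ + 2f₅ + 2f₆ + f₇] = 0.214286·(847.711370) = 181.6524.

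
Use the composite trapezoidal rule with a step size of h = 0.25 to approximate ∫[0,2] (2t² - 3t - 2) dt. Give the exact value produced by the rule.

h = (2 − 0)/8 = 0.25.
Nodes t₀,…,t₈ = 0, 0.25, 0.5, 0.75, 1, 1.25, 1.5, 1.75, 2.
f(t) = 2t² - 3t - 2: f₀=-2, f₁=-2.625, f₂=-3, f₃=-3.125, f₄=-3, f₅=-2.625, f₆=-2, f₇=-1.125, f₈=0.
(h/2)·[f₀ + 2f₁ + 2f₂ + 2f₃ + 2f₄ + 2f₅ + 2f₆ + 2f₇ + f₈] = 0.125·(-37) = -4.625.

-4.625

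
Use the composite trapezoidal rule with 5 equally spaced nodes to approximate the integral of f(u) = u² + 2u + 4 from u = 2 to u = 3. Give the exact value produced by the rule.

h = (3 − 2)/4 = 0.25.
Nodes u₀,…,u₄ = 2, 2.25, 2.5, 2.75, 3.
f(u) = u² + 2u + 4: f₀=12, f₁=13.5625, f₂=15.25, f₃=17.0625, f₄=19.
(h/2)·[f₀ + 2f₁ + 2f₂ + 2f₃ + f₄] = 0.125·(122.75) = 15.34375.

15.34375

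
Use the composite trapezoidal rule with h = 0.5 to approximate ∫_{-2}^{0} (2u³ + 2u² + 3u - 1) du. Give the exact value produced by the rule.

h = (0 − (-2))/4 = 0.5.
Nodes u₀,…,u₄ = -2, -1.5, -1, -0.5, 0.
f(u) = 2u³ + 2u² + 3u - 1: f₀=-15, f₁=-7.75, f₂=-4, f₃=-2.25, f₄=-1.
(h/2)·[f₀ + 2f₁ + 2f₂ + 2f₃ + f₄] = 0.25·(-44) = -11.

-11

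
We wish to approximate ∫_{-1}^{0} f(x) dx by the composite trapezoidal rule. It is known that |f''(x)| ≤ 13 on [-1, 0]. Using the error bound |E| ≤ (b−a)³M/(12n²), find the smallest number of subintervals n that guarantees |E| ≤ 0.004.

17

Need 13/(12n²) ≤ 0.004.
n² ≥ 13/(12·0.004) = 270.833 ⇒ n ≥ 16.4570, so the smallest n is 17.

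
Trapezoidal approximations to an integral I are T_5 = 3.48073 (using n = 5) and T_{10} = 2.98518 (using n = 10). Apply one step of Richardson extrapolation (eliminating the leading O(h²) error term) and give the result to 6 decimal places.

R = (4·T_{10} − T_5) / 3 = (4·2.98518 − 3.48073)/3 = (8.45999)/3 = 2.819997.

2.819997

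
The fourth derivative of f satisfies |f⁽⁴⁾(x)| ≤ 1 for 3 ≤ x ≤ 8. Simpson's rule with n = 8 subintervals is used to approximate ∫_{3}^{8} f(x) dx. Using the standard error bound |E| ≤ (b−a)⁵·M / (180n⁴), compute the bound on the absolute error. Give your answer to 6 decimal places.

|E| ≤ (5)⁵·1 / (180·8⁴) = 3125/737280 = 0.004239.

0.004239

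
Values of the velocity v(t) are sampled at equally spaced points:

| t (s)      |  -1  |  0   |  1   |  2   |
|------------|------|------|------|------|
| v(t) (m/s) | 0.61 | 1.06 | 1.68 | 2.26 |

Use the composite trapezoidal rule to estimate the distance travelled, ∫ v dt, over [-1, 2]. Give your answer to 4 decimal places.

h = 1, n = 3.
(h/2)·[y₀ + 2y₁ + 2y₂ + y₃] = 0.5·(8.35) = 4.1750.

4.1750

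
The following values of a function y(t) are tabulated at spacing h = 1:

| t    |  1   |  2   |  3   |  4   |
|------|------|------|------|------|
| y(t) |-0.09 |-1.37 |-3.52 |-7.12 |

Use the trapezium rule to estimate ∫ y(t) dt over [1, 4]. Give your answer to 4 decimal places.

-8.4950

h = 1, n = 3.
(h/2)·[y₀ + 2y₁ + 2y₂ + y₃] = 0.5·(-16.99) = -8.4950.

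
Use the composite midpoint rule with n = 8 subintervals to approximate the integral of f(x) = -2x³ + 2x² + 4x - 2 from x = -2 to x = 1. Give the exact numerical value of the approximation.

1.32421875

h = (1 − (-2))/8 = 0.375.
Midpoints m₁,…,m₈ = -1.8125, -1.4375, -1.0625, -0.6875, -0.3125, 0.0625, 0.4375, 0.8125.
f(m₁)=9.22900390625, f(m₂)=2.32373046875, f(m₃)=-1.59326171875, f(m₄)=-3.15478515625, f(m₅)=-2.99365234375, f(m₆)=-1.74267578125, f(m₇)=-0.03466796875, f(m₈)=1.49755859375.
h·[f(m₁) + f(m₂) + f(m₃) + f(m₄) + f(m₅) + f(m₆) + f(m₇) + f(m₈)] = 0.375·(3.53125) = 1.32421875.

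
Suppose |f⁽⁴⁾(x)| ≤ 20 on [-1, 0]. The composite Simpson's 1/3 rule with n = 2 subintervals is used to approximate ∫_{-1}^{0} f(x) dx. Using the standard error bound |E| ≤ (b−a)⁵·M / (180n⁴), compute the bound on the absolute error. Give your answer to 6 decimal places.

|E| ≤ (1)⁵·20 / (180·2⁴) = 20/2880 = 0.006944.

0.006944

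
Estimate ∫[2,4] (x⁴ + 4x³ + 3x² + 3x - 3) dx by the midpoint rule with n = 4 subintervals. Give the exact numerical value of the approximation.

502.4453125

h = (4 − 2)/4 = 0.5.
Midpoints m₁,…,m₄ = 2.25, 2.75, 3.25, 3.75.
f(m₁)=90.12890625, f(m₂)=168.31640625, f(m₃)=287.31640625, f(m₄)=459.12890625.
h·[f(m₁) + f(m₂) + f(m₃) + f(m₄)] = 0.5·(1004.890625) = 502.4453125.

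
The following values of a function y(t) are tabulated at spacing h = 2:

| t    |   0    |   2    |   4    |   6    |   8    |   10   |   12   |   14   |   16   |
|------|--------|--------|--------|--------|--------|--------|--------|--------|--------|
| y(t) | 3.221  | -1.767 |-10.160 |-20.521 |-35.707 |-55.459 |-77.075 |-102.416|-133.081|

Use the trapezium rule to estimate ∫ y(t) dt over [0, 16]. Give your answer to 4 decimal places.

-736.0700

h = 2, n = 8.
(h/2)·[y₀ + 2y₁ + 2y₂ + 2y₃ + 2y₄ + 2y₅ + 2y₆ + 2y₇ + y₈] = 1·(-736.070) = -736.0700.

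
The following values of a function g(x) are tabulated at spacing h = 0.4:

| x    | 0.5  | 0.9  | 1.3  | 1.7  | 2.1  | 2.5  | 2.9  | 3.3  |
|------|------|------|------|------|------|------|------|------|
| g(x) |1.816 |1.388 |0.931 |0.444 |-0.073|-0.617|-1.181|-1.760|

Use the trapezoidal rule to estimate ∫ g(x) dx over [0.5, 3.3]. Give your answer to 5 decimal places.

0.36800

h = 0.4, n = 7.
(h/2)·[y₀ + 2y₁ + 2y₂ + 2y₃ + 2y₄ + 2y₅ + 2y₆ + y₇] = 0.2·(1.840) = 0.36800.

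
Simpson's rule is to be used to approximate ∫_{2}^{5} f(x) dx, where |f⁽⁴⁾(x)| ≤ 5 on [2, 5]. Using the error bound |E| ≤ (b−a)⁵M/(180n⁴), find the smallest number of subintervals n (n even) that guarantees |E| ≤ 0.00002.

26

Need 1215/(180n⁴) ≤ 0.00002.
n⁴ ≥ 1215/(180·0.00002) = 337500 ⇒ n ≥ 24.1029, so the smallest even n is 26. (n must be even for Simpson's rule.)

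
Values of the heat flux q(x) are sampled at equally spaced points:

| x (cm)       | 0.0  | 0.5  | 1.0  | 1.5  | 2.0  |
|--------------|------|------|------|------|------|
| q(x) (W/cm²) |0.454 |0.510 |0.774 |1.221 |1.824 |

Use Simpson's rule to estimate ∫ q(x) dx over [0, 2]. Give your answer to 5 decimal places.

1.79167

h = 0.5, n = 4.
(h/3)·[y₀ + 4y₁ + 2y₂ + 4y₃ + y₄] = 0.166667·(10.750) = 1.79167.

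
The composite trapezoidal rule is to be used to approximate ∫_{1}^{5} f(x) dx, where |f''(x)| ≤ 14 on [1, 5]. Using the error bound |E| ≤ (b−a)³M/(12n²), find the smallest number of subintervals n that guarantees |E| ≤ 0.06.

36

Need 896/(12n²) ≤ 0.06.
n² ≥ 896/(12·0.06) = 1244.44 ⇒ n ≥ 35.2767, so the smallest n is 36.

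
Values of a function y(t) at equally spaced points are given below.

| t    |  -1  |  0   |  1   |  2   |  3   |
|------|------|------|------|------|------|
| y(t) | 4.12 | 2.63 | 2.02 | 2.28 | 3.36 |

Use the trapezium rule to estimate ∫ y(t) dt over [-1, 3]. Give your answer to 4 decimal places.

h = 1, n = 4.
(h/2)·[y₀ + 2y₁ + 2y₂ + 2y₃ + y₄] = 0.5·(21.34) = 10.6700.

10.6700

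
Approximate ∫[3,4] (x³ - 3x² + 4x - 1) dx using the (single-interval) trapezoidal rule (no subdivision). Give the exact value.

21

T = (b−a)/2 · [f(3) + f(4)] = 0.5·[11 + 31] = 21.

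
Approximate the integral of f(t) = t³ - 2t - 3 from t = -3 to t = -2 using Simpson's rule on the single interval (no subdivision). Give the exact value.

S = (b−a)/6 · [f(-3) + 4f(-2.5) + f(-2)] = 0.166667·[(-24) + 4·(-13.625) + (-7)] = -14.25.

-14.25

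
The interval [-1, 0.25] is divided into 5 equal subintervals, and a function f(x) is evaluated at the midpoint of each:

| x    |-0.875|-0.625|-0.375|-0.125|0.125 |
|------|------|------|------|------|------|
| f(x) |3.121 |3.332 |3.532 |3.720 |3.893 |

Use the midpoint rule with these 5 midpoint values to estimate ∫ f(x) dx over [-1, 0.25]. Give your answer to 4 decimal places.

4.3995

h = 0.25, n = 5.
h·[y(m₁) + y(m₂) + y(m₃) + y(m₄) + y(m₅)] = 0.25·(17.598) = 4.3995.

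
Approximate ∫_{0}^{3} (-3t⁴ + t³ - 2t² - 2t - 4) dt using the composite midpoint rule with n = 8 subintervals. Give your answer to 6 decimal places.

h = (3 − 0)/8 = 0.375.
Midpoints m₁,…,m₈ = 0.1875, 0.5625, 0.9375, 1.3125, 1.6875, 2.0625, 2.4375, 2.8125.
f(m₁)=-4.4424285888671875, f(m₂)=-5.8801727294921875, f(m₃)=-9.1262664794921875, f(m₄)=-16.7119598388671875, f(m₅)=-32.5923309326171875, f(m₆)=-62.1462860107421875, f(m₇)=-112.1765594482421875, f(m₈)=-190.9097137451171875.
h·[f(m₁) + f(m₂) + f(m₃) + f(m₄) + f(m₅) + f(m₆) + f(m₇) + f(m₈)] = 0.375·(-433.9857177734375) = -162.744644.

-162.744644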